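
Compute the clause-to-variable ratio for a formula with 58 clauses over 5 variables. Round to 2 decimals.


Clause-to-variable ratio = clauses / variables.
58 / 5 = 11.6.

11.6


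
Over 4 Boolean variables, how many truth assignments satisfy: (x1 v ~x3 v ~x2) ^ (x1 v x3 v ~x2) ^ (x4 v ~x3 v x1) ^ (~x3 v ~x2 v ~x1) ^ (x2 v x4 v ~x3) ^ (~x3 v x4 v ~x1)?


Enumerate all 16 truth assignments over 4 variables.
Test each against every clause.
Satisfying assignments found: 8.

8


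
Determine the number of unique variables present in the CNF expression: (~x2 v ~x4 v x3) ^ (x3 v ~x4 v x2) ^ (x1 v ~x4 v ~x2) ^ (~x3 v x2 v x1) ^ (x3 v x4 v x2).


Identify each distinct variable in the formula.
Variables found: x1, x2, x3, x4.
Total distinct variables = 4.

4


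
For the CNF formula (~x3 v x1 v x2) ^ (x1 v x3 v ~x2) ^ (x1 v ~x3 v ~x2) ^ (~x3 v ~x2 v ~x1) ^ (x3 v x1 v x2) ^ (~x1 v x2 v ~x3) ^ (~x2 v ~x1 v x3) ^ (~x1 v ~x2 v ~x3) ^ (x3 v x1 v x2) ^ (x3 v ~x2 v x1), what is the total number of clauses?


Each group enclosed in parentheses joined by ^ is one clause.
Counting the conjuncts: 10 clauses.

10


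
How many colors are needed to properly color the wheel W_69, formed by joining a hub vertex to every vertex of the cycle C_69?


W_69 consists of the cycle C_69 together with a hub vertex adjacent to every cycle vertex.
The cycle C_69 needs 3 colors (odd cycle -> 3).
The hub is adjacent to every cycle vertex, so it must receive a new color distinct from all of them.
Chromatic number = 3 + 1 = 4.

4


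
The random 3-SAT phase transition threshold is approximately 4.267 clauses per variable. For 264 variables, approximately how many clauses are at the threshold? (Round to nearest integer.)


The 3-SAT phase transition occurs at approximately 4.267 clauses per variable.
m = 4.267 * 264 = 1126.488.
Rounded to nearest integer: 1126.

1126


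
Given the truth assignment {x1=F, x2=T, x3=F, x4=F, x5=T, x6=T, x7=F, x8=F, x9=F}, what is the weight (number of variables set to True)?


The weight is the number of variables assigned True.
True variables: x2, x5, x6.
Weight = 3.

3


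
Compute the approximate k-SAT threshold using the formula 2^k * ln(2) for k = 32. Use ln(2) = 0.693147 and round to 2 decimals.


Using the asymptotic formula: threshold ~ 2^k * ln(2).
2^32 = 4294967296.
4294967296 * 0.693147 = 2977043696.32.

2977043696.32


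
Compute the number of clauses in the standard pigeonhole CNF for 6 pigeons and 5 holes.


The PHP encoding has two parts:
1) At-least-one-hole clauses: 6 (one per pigeon, each with 5 literals).
2) At-most-one-pigeon-per-hole clauses: 5 holes * C(6,2) = 5 * 15 = 75.
Total clauses = 6 + 75 = 81.

81


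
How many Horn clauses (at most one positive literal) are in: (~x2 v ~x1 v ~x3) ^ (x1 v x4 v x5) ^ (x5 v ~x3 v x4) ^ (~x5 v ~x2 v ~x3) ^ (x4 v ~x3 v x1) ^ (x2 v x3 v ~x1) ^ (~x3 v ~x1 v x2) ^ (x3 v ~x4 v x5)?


A Horn clause has at most one positive literal.
Clause 1: 0 positive lit(s) -> Horn
Clause 2: 3 positive lit(s) -> not Horn
Clause 3: 2 positive lit(s) -> not Horn
Clause 4: 0 positive lit(s) -> Horn
Clause 5: 2 positive lit(s) -> not Horn
Clause 6: 2 positive lit(s) -> not Horn
Clause 7: 1 positive lit(s) -> Horn
Clause 8: 2 positive lit(s) -> not Horn
Total Horn clauses = 3.

3


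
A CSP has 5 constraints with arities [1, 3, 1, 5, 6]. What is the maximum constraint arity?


The arities are: 1, 3, 1, 5, 6.
Scan for the maximum value.
Maximum arity = 6.

6


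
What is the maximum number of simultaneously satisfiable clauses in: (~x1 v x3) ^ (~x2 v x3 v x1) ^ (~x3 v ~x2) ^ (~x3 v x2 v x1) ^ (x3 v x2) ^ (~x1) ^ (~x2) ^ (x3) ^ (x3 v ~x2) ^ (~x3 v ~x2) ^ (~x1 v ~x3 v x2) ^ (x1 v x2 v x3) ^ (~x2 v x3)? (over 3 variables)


Enumerate all 8 truth assignments.
For each, count how many of the 13 clauses are satisfied.
The formula is not fully satisfiable, so the maximum is below 13.
Maximum simultaneously satisfiable clauses = 12.

12


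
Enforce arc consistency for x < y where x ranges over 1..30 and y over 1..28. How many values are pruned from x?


For the constraint x < y, x needs a supporting value in y's domain.
x can be at most 27 (one less than y's maximum).
Valid x values from domain: 27 out of 30.
Pruned = 30 - 27 = 3.

3


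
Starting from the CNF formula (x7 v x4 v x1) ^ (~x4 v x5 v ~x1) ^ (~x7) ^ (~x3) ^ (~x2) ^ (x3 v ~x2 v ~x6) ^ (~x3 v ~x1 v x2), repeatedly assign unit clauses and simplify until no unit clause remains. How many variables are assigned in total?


Unit propagation repeatedly assigns the literal in any unit clause, then simplifies.
Assignments in order: x7 = F, x3 = F, x2 = F.
No further unit clauses remain.
Total variables assigned = 3.

3


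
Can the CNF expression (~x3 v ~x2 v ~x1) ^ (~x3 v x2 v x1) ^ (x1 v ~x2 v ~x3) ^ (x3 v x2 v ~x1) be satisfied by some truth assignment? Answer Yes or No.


Check all 8 possible truth assignments.
Number of satisfying assignments found: 4.
The formula is satisfiable.

Yes


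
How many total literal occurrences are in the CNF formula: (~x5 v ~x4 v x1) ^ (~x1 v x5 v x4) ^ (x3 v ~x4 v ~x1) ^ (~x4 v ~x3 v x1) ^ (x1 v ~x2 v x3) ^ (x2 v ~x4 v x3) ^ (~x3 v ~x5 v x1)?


Clause lengths: 3, 3, 3, 3, 3, 3, 3.
Sum = 3 + 3 + 3 + 3 + 3 + 3 + 3 = 21.

21


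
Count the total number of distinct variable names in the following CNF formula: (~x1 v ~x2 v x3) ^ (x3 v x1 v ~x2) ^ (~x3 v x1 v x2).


Identify each distinct variable in the formula.
Variables found: x1, x2, x3.
Total distinct variables = 3.

3


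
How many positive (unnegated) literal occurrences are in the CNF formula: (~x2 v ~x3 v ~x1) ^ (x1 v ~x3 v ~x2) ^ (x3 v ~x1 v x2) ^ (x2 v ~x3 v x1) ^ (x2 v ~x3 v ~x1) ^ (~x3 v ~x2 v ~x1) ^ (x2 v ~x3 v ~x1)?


Scan each clause for unnegated literals.
Clause 1: 0 positive; Clause 2: 1 positive; Clause 3: 2 positive; Clause 4: 2 positive; Clause 5: 1 positive; Clause 6: 0 positive; Clause 7: 1 positive.
Total positive literal occurrences = 7.

7


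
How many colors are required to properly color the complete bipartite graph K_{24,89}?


K_{24,89} is bipartite by definition: the two parts are independent sets, with every edge crossing between them.
Color all vertices in one part with color 1 and all vertices in the other part with color 2.
Since the graph has at least one edge, one color does not suffice.
Chromatic number = 2.

2


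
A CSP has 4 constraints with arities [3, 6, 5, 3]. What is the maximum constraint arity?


The arities are: 3, 6, 5, 3.
Scan for the maximum value.
Maximum arity = 6.

6


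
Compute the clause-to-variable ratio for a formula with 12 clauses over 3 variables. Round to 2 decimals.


Clause-to-variable ratio = clauses / variables.
12 / 3 = 4.0.

4.0


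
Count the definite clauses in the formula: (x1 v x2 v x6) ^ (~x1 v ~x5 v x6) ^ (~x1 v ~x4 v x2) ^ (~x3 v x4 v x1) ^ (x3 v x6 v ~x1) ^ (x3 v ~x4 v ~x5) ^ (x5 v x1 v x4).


A definite clause has exactly one positive literal.
Clause 1: 3 positive -> not definite
Clause 2: 1 positive -> definite
Clause 3: 1 positive -> definite
Clause 4: 2 positive -> not definite
Clause 5: 2 positive -> not definite
Clause 6: 1 positive -> definite
Clause 7: 3 positive -> not definite
Definite clause count = 3.

3


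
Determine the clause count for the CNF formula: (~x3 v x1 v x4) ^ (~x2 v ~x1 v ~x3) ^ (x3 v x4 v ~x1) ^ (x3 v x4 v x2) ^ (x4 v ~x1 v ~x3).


Each group enclosed in parentheses joined by ^ is one clause.
Counting the conjuncts: 5 clauses.

5


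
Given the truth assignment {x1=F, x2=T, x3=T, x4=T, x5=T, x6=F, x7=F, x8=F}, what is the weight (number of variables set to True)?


The weight is the number of variables assigned True.
True variables: x2, x3, x4, x5.
Weight = 4.

4


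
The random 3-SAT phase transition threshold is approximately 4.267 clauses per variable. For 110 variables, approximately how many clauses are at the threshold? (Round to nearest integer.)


The 3-SAT phase transition occurs at approximately 4.267 clauses per variable.
m = 4.267 * 110 = 469.37.
Rounded to nearest integer: 469.

469


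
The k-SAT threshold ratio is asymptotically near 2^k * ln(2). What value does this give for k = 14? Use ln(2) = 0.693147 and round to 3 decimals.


Using the asymptotic formula: threshold ~ 2^k * ln(2).
2^14 = 16384.
16384 * 0.693147 = 11356.52.

11356.52


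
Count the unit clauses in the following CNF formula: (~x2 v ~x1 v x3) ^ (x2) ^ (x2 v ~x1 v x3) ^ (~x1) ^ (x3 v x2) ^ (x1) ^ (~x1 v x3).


A unit clause contains exactly one literal.
Unit clauses found: (x2), (~x1), (x1).
Count = 3.

3


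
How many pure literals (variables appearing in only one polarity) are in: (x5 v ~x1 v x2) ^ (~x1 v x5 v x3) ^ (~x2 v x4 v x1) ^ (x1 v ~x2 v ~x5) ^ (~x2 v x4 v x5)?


A pure literal appears in only one polarity across all clauses.
Pure literals: x3 (positive only), x4 (positive only).
Count = 2.

2


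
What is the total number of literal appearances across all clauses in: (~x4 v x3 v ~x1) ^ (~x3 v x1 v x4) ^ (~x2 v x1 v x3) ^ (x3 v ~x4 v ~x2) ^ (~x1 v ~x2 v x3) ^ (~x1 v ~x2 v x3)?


Clause lengths: 3, 3, 3, 3, 3, 3.
Sum = 3 + 3 + 3 + 3 + 3 + 3 = 18.

18


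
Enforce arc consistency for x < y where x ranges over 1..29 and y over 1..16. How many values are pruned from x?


For the constraint x < y, x needs a supporting value in y's domain.
x can be at most 15 (one less than y's maximum).
Valid x values from domain: 15 out of 29.
Pruned = 29 - 15 = 14.

14


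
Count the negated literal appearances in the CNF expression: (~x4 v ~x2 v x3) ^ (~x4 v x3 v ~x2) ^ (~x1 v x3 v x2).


Scan each clause for negated literals.
Clause 1: 2 negative; Clause 2: 2 negative; Clause 3: 1 negative.
Total negative literal occurrences = 5.

5


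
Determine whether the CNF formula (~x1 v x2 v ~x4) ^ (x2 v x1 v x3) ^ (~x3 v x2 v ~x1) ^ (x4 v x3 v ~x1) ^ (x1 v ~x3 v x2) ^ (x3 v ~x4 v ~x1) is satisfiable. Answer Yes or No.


Check all 16 possible truth assignments.
Number of satisfying assignments found: 6.
The formula is satisfiable.

Yes


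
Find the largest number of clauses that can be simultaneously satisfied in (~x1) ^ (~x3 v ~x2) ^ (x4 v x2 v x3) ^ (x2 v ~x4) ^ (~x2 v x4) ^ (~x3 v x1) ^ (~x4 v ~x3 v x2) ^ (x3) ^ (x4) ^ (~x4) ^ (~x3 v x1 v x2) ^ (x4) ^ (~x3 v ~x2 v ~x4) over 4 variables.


Enumerate all 16 truth assignments.
For each, count how many of the 13 clauses are satisfied.
The formula is not fully satisfiable, so the maximum is below 13.
Maximum simultaneously satisfiable clauses = 11.

11


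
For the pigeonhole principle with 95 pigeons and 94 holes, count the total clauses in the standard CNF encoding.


The PHP encoding has two parts:
1) At-least-one-hole clauses: 95 (one per pigeon, each with 94 literals).
2) At-most-one-pigeon-per-hole clauses: 94 holes * C(95,2) = 94 * 4465 = 419710.
Total clauses = 95 + 419710 = 419805.

419805


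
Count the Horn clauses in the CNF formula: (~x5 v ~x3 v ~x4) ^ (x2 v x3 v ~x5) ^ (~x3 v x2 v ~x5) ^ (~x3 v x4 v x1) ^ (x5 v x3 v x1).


A Horn clause has at most one positive literal.
Clause 1: 0 positive lit(s) -> Horn
Clause 2: 2 positive lit(s) -> not Horn
Clause 3: 1 positive lit(s) -> Horn
Clause 4: 2 positive lit(s) -> not Horn
Clause 5: 3 positive lit(s) -> not Horn
Total Horn clauses = 2.

2


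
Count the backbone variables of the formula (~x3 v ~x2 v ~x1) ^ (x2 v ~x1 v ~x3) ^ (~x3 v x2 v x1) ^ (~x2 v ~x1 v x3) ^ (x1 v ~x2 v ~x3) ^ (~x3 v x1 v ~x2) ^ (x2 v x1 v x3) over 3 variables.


Find all satisfying assignments: 2 model(s).
Check which variables have the same value in every model.
Fixed variables: x3=F.
Backbone size = 1.

1


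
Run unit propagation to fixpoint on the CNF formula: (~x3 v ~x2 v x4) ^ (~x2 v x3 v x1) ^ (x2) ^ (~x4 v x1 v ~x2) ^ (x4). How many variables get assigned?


Unit propagation repeatedly assigns the literal in any unit clause, then simplifies.
Assignments in order: x2 = T, x4 = T, x1 = T.
No further unit clauses remain.
Total variables assigned = 3.

3


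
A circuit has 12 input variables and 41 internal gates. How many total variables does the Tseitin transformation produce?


The Tseitin transformation introduces one auxiliary variable per gate.
Total variables = inputs + gates = 12 + 41 = 53.

53


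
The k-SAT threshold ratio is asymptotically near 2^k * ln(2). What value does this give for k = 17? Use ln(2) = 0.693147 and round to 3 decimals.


Using the asymptotic formula: threshold ~ 2^k * ln(2).
2^17 = 131072.
131072 * 0.693147 = 90852.164.

90852.164


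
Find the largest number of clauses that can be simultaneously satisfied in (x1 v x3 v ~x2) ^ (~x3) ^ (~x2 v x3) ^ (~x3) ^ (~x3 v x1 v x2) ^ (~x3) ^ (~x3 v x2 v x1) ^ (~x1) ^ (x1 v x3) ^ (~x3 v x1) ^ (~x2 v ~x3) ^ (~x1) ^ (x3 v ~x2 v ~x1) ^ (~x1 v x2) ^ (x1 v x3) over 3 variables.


Enumerate all 8 truth assignments.
For each, count how many of the 15 clauses are satisfied.
The formula is not fully satisfiable, so the maximum is below 15.
Maximum simultaneously satisfiable clauses = 13.

13


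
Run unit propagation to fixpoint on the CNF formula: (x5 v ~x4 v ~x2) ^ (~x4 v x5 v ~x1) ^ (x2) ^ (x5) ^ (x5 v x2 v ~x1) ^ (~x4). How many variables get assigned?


Unit propagation repeatedly assigns the literal in any unit clause, then simplifies.
Assignments in order: x2 = T, x5 = T, x4 = F.
No further unit clauses remain.
Total variables assigned = 3.

3


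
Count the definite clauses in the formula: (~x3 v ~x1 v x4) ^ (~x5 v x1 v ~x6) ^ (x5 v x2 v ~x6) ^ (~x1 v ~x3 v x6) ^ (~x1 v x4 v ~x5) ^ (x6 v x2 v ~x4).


A definite clause has exactly one positive literal.
Clause 1: 1 positive -> definite
Clause 2: 1 positive -> definite
Clause 3: 2 positive -> not definite
Clause 4: 1 positive -> definite
Clause 5: 1 positive -> definite
Clause 6: 2 positive -> not definite
Definite clause count = 4.

4


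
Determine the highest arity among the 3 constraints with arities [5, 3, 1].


The arities are: 5, 3, 1.
Scan for the maximum value.
Maximum arity = 5.

5


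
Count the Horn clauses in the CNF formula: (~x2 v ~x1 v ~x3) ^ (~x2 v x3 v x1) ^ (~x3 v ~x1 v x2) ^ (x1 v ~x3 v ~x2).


A Horn clause has at most one positive literal.
Clause 1: 0 positive lit(s) -> Horn
Clause 2: 2 positive lit(s) -> not Horn
Clause 3: 1 positive lit(s) -> Horn
Clause 4: 1 positive lit(s) -> Horn
Total Horn clauses = 3.

3


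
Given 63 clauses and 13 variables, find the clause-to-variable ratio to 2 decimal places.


Clause-to-variable ratio = clauses / variables.
63 / 13 = 4.85.

4.85


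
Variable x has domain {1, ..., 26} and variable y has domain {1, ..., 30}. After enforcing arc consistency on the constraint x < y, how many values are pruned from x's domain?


For the constraint x < y, x needs a supporting value in y's domain.
x can be at most 29 (one less than y's maximum).
Valid x values from domain: 26 out of 26.
Pruned = 26 - 26 = 0.

0


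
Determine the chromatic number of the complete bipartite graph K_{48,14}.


K_{48,14} is bipartite by definition: the two parts are independent sets, with every edge crossing between them.
Color all vertices in one part with color 1 and all vertices in the other part with color 2.
Since the graph has at least one edge, one color does not suffice.
Chromatic number = 2.

2


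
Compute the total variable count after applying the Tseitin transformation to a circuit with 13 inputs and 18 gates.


The Tseitin transformation introduces one auxiliary variable per gate.
Total variables = inputs + gates = 13 + 18 = 31.

31


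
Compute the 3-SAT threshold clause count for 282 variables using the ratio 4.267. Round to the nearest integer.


The 3-SAT phase transition occurs at approximately 4.267 clauses per variable.
m = 4.267 * 282 = 1203.294.
Rounded to nearest integer: 1203.

1203


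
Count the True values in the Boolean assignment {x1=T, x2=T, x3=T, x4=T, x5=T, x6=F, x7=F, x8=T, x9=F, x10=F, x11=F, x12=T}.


The weight is the number of variables assigned True.
True variables: x1, x2, x3, x4, x5, x8, x12.
Weight = 7.

7


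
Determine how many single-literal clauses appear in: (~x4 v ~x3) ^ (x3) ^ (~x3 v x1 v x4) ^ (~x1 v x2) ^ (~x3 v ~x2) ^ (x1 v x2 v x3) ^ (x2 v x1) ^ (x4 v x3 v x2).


A unit clause contains exactly one literal.
Unit clauses found: (x3).
Count = 1.

1


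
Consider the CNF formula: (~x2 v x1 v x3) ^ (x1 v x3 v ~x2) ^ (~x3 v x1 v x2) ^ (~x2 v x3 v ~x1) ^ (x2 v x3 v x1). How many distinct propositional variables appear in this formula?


Identify each distinct variable in the formula.
Variables found: x1, x2, x3.
Total distinct variables = 3.

3


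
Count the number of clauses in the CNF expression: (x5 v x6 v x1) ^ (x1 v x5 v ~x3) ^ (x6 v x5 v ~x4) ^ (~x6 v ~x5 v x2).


Each group enclosed in parentheses joined by ^ is one clause.
Counting the conjuncts: 4 clauses.

4


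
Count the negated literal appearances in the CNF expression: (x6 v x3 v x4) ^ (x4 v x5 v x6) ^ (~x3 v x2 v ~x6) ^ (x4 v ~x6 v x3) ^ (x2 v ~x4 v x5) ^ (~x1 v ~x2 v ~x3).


Scan each clause for negated literals.
Clause 1: 0 negative; Clause 2: 0 negative; Clause 3: 2 negative; Clause 4: 1 negative; Clause 5: 1 negative; Clause 6: 3 negative.
Total negative literal occurrences = 7.

7


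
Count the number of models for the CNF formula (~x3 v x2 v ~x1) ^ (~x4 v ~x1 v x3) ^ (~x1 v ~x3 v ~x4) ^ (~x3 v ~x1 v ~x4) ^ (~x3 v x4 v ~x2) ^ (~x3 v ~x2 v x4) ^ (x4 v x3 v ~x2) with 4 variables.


Enumerate all 16 truth assignments over 4 variables.
Test each against every clause.
Satisfying assignments found: 7.

7


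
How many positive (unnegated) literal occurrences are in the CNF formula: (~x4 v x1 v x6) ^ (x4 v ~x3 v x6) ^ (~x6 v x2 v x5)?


Scan each clause for unnegated literals.
Clause 1: 2 positive; Clause 2: 2 positive; Clause 3: 2 positive.
Total positive literal occurrences = 6.

6


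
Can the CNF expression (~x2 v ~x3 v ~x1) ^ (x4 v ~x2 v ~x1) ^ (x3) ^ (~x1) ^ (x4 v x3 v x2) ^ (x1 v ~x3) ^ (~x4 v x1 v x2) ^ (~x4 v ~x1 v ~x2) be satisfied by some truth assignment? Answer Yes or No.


Check all 16 possible truth assignments.
Number of satisfying assignments found: 0.
The formula is unsatisfiable.

No


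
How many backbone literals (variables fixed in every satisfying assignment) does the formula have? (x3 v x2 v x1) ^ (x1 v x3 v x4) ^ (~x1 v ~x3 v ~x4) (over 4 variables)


Find all satisfying assignments: 11 model(s).
Check which variables have the same value in every model.
No variable is fixed across all models.
Backbone size = 0.

0


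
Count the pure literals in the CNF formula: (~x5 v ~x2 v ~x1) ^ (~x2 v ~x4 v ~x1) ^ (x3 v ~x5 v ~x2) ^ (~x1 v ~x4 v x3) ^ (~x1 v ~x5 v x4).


A pure literal appears in only one polarity across all clauses.
Pure literals: x1 (negative only), x2 (negative only), x3 (positive only), x5 (negative only).
Count = 4.

4


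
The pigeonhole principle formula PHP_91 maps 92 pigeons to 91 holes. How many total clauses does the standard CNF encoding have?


The PHP encoding has two parts:
1) At-least-one-hole clauses: 92 (one per pigeon, each with 91 literals).
2) At-most-one-pigeon-per-hole clauses: 91 holes * C(92,2) = 91 * 4186 = 380926.
Total clauses = 92 + 380926 = 381018.

381018


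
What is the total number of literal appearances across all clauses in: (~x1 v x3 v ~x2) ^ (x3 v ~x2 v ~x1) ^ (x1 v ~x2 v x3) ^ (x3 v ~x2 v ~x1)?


Clause lengths: 3, 3, 3, 3.
Sum = 3 + 3 + 3 + 3 = 12.

12


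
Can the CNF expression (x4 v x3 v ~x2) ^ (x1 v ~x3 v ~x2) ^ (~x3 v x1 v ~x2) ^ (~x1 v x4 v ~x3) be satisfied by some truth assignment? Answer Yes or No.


Check all 16 possible truth assignments.
Number of satisfying assignments found: 10.
The formula is satisfiable.

Yes


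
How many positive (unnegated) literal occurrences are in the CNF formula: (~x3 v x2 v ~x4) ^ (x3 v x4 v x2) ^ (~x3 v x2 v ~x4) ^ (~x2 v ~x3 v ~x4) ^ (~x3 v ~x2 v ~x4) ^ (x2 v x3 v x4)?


Scan each clause for unnegated literals.
Clause 1: 1 positive; Clause 2: 3 positive; Clause 3: 1 positive; Clause 4: 0 positive; Clause 5: 0 positive; Clause 6: 3 positive.
Total positive literal occurrences = 8.

8


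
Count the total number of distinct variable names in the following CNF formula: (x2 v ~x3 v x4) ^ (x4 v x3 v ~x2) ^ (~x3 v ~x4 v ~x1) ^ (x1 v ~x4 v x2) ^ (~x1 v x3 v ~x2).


Identify each distinct variable in the formula.
Variables found: x1, x2, x3, x4.
Total distinct variables = 4.

4


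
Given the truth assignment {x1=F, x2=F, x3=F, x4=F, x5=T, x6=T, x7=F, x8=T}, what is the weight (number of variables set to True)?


The weight is the number of variables assigned True.
True variables: x5, x6, x8.
Weight = 3.

3


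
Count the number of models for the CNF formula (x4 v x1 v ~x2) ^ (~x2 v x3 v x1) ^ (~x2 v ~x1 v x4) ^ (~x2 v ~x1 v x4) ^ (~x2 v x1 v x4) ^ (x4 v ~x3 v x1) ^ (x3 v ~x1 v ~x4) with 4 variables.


Enumerate all 16 truth assignments over 4 variables.
Test each against every clause.
Satisfying assignments found: 8.

8


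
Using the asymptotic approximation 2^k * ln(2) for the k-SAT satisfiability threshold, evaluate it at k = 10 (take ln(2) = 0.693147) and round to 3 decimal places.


Using the asymptotic formula: threshold ~ 2^k * ln(2).
2^10 = 1024.
1024 * 0.693147 = 709.783.

709.783


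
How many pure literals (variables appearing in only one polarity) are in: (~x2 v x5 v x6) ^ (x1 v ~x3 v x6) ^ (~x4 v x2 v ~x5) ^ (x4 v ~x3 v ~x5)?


A pure literal appears in only one polarity across all clauses.
Pure literals: x1 (positive only), x3 (negative only), x6 (positive only).
Count = 3.

3


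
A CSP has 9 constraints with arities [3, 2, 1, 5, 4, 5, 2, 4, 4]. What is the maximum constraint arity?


The arities are: 3, 2, 1, 5, 4, 5, 2, 4, 4.
Scan for the maximum value.
Maximum arity = 5.

5


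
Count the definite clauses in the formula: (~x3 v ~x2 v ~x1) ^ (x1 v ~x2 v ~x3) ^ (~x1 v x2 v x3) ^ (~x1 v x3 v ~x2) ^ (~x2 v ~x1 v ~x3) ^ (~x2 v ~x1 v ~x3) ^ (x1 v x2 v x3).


A definite clause has exactly one positive literal.
Clause 1: 0 positive -> not definite
Clause 2: 1 positive -> definite
Clause 3: 2 positive -> not definite
Clause 4: 1 positive -> definite
Clause 5: 0 positive -> not definite
Clause 6: 0 positive -> not definite
Clause 7: 3 positive -> not definite
Definite clause count = 2.

2


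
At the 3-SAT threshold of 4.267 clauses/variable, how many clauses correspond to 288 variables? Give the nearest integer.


The 3-SAT phase transition occurs at approximately 4.267 clauses per variable.
m = 4.267 * 288 = 1228.896.
Rounded to nearest integer: 1229.

1229


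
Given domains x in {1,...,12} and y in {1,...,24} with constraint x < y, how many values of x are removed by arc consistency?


For the constraint x < y, x needs a supporting value in y's domain.
x can be at most 23 (one less than y's maximum).
Valid x values from domain: 12 out of 12.
Pruned = 12 - 12 = 0.

0


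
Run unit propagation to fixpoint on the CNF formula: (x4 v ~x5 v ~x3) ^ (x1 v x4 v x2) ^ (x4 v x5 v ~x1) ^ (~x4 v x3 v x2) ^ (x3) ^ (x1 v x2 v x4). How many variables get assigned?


Unit propagation repeatedly assigns the literal in any unit clause, then simplifies.
Assignments in order: x3 = T.
No further unit clauses remain.
Total variables assigned = 1.

1


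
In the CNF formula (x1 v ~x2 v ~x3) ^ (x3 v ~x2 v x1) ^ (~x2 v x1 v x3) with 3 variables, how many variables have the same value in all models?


Find all satisfying assignments: 6 model(s).
Check which variables have the same value in every model.
No variable is fixed across all models.
Backbone size = 0.

0


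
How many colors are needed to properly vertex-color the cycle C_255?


An odd cycle cannot be 2-colored: alternating two colors around the cycle returns to the start with a conflict.
Since 255 is odd, three colors are required (and three suffice).
Chromatic number = 3.

3


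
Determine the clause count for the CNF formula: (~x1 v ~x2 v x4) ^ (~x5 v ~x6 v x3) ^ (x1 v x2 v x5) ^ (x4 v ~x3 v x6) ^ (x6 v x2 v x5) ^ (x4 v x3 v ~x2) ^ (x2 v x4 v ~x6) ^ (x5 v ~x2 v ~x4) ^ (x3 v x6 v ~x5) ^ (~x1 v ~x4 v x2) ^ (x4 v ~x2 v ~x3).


Each group enclosed in parentheses joined by ^ is one clause.
Counting the conjuncts: 11 clauses.

11


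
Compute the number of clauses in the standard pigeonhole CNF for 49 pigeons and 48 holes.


The PHP encoding has two parts:
1) At-least-one-hole clauses: 49 (one per pigeon, each with 48 literals).
2) At-most-one-pigeon-per-hole clauses: 48 holes * C(49,2) = 48 * 1176 = 56448.
Total clauses = 49 + 56448 = 56497.

56497


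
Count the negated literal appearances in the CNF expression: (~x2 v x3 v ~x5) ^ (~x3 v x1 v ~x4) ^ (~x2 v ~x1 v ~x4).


Scan each clause for negated literals.
Clause 1: 2 negative; Clause 2: 2 negative; Clause 3: 3 negative.
Total negative literal occurrences = 7.

7


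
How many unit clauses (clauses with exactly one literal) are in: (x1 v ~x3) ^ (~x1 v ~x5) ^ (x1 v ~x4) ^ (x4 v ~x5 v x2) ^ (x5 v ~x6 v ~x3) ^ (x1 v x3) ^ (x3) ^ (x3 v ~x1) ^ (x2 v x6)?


A unit clause contains exactly one literal.
Unit clauses found: (x3).
Count = 1.

1


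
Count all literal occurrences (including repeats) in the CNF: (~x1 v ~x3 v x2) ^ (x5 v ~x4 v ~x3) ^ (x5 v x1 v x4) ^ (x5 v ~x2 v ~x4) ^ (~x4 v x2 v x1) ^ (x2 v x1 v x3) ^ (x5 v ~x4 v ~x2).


Clause lengths: 3, 3, 3, 3, 3, 3, 3.
Sum = 3 + 3 + 3 + 3 + 3 + 3 + 3 = 21.

21


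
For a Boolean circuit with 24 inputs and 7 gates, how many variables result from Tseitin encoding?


The Tseitin transformation introduces one auxiliary variable per gate.
Total variables = inputs + gates = 24 + 7 = 31.

31


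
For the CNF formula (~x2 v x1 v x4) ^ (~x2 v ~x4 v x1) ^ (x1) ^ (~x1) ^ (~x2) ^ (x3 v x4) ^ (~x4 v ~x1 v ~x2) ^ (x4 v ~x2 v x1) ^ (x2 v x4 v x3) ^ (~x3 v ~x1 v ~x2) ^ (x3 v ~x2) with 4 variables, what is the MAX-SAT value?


Enumerate all 16 truth assignments.
For each, count how many of the 11 clauses are satisfied.
The formula is not fully satisfiable, so the maximum is below 11.
Maximum simultaneously satisfiable clauses = 10.

10


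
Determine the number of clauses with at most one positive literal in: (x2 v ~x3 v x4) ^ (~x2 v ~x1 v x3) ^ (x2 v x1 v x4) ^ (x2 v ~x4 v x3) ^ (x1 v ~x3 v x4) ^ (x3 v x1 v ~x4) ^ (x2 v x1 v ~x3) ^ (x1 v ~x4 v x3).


A Horn clause has at most one positive literal.
Clause 1: 2 positive lit(s) -> not Horn
Clause 2: 1 positive lit(s) -> Horn
Clause 3: 3 positive lit(s) -> not Horn
Clause 4: 2 positive lit(s) -> not Horn
Clause 5: 2 positive lit(s) -> not Horn
Clause 6: 2 positive lit(s) -> not Horn
Clause 7: 2 positive lit(s) -> not Horn
Clause 8: 2 positive lit(s) -> not Horn
Total Horn clauses = 1.

1


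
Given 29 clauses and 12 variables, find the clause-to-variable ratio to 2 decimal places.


Clause-to-variable ratio = clauses / variables.
29 / 12 = 2.42.

2.42


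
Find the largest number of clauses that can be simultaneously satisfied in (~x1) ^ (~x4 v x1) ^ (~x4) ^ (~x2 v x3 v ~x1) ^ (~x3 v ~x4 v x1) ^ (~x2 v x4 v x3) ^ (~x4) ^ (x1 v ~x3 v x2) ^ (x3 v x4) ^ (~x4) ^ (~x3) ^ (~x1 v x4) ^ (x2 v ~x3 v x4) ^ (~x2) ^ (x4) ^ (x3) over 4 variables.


Enumerate all 16 truth assignments.
For each, count how many of the 16 clauses are satisfied.
The formula is not fully satisfiable, so the maximum is below 16.
Maximum simultaneously satisfiable clauses = 13.

13


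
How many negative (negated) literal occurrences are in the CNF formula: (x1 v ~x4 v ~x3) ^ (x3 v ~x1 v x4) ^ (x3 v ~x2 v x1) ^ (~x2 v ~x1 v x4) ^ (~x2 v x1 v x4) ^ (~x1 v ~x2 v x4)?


Scan each clause for negated literals.
Clause 1: 2 negative; Clause 2: 1 negative; Clause 3: 1 negative; Clause 4: 2 negative; Clause 5: 1 negative; Clause 6: 2 negative.
Total negative literal occurrences = 9.

9


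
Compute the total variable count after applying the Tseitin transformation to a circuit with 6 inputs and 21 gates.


The Tseitin transformation introduces one auxiliary variable per gate.
Total variables = inputs + gates = 6 + 21 = 27.

27


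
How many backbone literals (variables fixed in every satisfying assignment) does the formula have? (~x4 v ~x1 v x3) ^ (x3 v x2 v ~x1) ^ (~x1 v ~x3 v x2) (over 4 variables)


Find all satisfying assignments: 11 model(s).
Check which variables have the same value in every model.
No variable is fixed across all models.
Backbone size = 0.

0


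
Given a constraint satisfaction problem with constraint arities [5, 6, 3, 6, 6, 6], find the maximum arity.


The arities are: 5, 6, 3, 6, 6, 6.
Scan for the maximum value.
Maximum arity = 6.

6


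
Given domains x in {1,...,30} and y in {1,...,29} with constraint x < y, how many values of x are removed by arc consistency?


For the constraint x < y, x needs a supporting value in y's domain.
x can be at most 28 (one less than y's maximum).
Valid x values from domain: 28 out of 30.
Pruned = 30 - 28 = 2.

2


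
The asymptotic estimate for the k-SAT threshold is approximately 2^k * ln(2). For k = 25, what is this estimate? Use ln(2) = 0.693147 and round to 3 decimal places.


Using the asymptotic formula: threshold ~ 2^k * ln(2).
2^25 = 33554432.
33554432 * 0.693147 = 23258153.878.

23258153.878


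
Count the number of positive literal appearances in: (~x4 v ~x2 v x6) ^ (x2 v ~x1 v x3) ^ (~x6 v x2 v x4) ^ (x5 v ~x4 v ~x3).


Scan each clause for unnegated literals.
Clause 1: 1 positive; Clause 2: 2 positive; Clause 3: 2 positive; Clause 4: 1 positive.
Total positive literal occurrences = 6.

6


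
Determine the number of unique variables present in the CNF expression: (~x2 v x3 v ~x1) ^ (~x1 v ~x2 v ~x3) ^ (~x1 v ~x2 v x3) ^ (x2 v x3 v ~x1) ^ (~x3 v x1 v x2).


Identify each distinct variable in the formula.
Variables found: x1, x2, x3.
Total distinct variables = 3.

3


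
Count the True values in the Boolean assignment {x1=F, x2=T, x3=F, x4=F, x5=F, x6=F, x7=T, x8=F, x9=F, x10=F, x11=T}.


The weight is the number of variables assigned True.
True variables: x2, x7, x11.
Weight = 3.

3


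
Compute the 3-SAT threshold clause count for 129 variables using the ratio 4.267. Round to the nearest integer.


The 3-SAT phase transition occurs at approximately 4.267 clauses per variable.
m = 4.267 * 129 = 550.443.
Rounded to nearest integer: 550.

550


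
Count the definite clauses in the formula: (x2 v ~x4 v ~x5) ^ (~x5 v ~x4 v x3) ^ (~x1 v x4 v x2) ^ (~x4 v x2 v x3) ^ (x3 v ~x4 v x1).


A definite clause has exactly one positive literal.
Clause 1: 1 positive -> definite
Clause 2: 1 positive -> definite
Clause 3: 2 positive -> not definite
Clause 4: 2 positive -> not definite
Clause 5: 2 positive -> not definite
Definite clause count = 2.

2


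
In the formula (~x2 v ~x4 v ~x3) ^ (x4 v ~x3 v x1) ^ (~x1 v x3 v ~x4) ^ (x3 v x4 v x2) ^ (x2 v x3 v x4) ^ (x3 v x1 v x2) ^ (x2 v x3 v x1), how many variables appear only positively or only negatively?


A pure literal appears in only one polarity across all clauses.
No pure literals found.
Count = 0.

0


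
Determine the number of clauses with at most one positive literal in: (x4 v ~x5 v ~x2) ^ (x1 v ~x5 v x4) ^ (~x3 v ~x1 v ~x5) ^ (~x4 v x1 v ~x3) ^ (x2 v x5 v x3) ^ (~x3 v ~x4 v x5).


A Horn clause has at most one positive literal.
Clause 1: 1 positive lit(s) -> Horn
Clause 2: 2 positive lit(s) -> not Horn
Clause 3: 0 positive lit(s) -> Horn
Clause 4: 1 positive lit(s) -> Horn
Clause 5: 3 positive lit(s) -> not Horn
Clause 6: 1 positive lit(s) -> Horn
Total Horn clauses = 4.

4


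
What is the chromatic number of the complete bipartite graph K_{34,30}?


K_{34,30} is bipartite by definition: the two parts are independent sets, with every edge crossing between them.
Color all vertices in one part with color 1 and all vertices in the other part with color 2.
Since the graph has at least one edge, one color does not suffice.
Chromatic number = 2.

2


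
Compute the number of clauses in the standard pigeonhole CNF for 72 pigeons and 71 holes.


The PHP encoding has two parts:
1) At-least-one-hole clauses: 72 (one per pigeon, each with 71 literals).
2) At-most-one-pigeon-per-hole clauses: 71 holes * C(72,2) = 71 * 2556 = 181476.
Total clauses = 72 + 181476 = 181548.

181548


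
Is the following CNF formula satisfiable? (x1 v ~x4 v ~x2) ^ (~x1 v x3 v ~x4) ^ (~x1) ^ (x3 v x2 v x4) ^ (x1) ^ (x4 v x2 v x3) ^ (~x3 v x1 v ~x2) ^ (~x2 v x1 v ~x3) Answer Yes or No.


Check all 16 possible truth assignments.
Number of satisfying assignments found: 0.
The formula is unsatisfiable.

No


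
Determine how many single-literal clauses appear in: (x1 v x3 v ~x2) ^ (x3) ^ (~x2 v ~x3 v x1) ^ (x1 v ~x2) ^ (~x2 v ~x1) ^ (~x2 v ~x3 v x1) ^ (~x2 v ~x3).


A unit clause contains exactly one literal.
Unit clauses found: (x3).
Count = 1.

1


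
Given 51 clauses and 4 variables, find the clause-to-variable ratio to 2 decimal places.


Clause-to-variable ratio = clauses / variables.
51 / 4 = 12.75.

12.75


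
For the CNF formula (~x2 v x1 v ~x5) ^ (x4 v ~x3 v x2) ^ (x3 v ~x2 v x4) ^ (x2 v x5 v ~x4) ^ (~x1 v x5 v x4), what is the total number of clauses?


Each group enclosed in parentheses joined by ^ is one clause.
Counting the conjuncts: 5 clauses.

5


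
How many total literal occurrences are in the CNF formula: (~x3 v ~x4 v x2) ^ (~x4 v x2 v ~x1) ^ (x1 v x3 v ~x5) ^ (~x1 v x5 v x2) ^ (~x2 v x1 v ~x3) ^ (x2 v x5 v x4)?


Clause lengths: 3, 3, 3, 3, 3, 3.
Sum = 3 + 3 + 3 + 3 + 3 + 3 = 18.

18


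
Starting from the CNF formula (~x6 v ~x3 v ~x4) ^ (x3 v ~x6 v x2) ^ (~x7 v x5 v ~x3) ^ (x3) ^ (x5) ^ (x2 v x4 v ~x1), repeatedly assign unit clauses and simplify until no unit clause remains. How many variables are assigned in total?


Unit propagation repeatedly assigns the literal in any unit clause, then simplifies.
Assignments in order: x3 = T, x5 = T.
No further unit clauses remain.
Total variables assigned = 2.

2


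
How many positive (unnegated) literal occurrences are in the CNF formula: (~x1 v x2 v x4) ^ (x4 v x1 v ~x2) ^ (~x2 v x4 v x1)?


Scan each clause for unnegated literals.
Clause 1: 2 positive; Clause 2: 2 positive; Clause 3: 2 positive.
Total positive literal occurrences = 6.

6


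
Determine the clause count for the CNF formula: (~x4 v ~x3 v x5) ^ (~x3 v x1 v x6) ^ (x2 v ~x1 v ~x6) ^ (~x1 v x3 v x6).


Each group enclosed in parentheses joined by ^ is one clause.
Counting the conjuncts: 4 clauses.

4


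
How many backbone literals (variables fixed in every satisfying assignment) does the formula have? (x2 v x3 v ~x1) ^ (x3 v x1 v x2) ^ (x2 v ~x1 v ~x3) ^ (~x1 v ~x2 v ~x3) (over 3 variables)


Find all satisfying assignments: 4 model(s).
Check which variables have the same value in every model.
No variable is fixed across all models.
Backbone size = 0.

0


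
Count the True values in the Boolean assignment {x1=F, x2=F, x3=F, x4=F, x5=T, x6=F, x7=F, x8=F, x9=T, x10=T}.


The weight is the number of variables assigned True.
True variables: x5, x9, x10.
Weight = 3.

3


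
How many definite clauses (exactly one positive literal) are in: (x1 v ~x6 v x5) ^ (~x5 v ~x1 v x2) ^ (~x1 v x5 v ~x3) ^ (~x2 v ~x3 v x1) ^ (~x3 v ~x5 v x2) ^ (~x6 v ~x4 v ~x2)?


A definite clause has exactly one positive literal.
Clause 1: 2 positive -> not definite
Clause 2: 1 positive -> definite
Clause 3: 1 positive -> definite
Clause 4: 1 positive -> definite
Clause 5: 1 positive -> definite
Clause 6: 0 positive -> not definite
Definite clause count = 4.

4


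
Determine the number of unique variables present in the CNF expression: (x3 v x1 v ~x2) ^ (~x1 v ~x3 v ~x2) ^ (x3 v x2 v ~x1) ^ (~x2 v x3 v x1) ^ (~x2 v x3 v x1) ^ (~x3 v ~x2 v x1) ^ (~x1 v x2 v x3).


Identify each distinct variable in the formula.
Variables found: x1, x2, x3.
Total distinct variables = 3.

3


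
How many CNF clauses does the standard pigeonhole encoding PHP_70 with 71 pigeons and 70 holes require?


The PHP encoding has two parts:
1) At-least-one-hole clauses: 71 (one per pigeon, each with 70 literals).
2) At-most-one-pigeon-per-hole clauses: 70 holes * C(71,2) = 70 * 2485 = 173950.
Total clauses = 71 + 173950 = 174021.

174021


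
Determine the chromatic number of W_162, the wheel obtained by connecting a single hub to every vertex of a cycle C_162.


W_162 consists of the cycle C_162 together with a hub vertex adjacent to every cycle vertex.
The cycle C_162 needs 2 colors (even cycle -> 2).
The hub is adjacent to every cycle vertex, so it must receive a new color distinct from all of them.
Chromatic number = 2 + 1 = 3.

3


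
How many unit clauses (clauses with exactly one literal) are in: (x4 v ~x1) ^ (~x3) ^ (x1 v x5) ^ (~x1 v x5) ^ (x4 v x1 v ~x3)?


A unit clause contains exactly one literal.
Unit clauses found: (~x3).
Count = 1.

1


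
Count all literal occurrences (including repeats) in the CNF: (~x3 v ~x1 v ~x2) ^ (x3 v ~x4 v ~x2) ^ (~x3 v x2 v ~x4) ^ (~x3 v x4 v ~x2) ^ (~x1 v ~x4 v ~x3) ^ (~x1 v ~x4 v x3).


Clause lengths: 3, 3, 3, 3, 3, 3.
Sum = 3 + 3 + 3 + 3 + 3 + 3 = 18.

18


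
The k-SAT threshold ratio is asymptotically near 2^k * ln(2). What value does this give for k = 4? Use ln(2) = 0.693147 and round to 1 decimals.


Using the asymptotic formula: threshold ~ 2^k * ln(2).
2^4 = 16.
16 * 0.693147 = 11.1.

11.1


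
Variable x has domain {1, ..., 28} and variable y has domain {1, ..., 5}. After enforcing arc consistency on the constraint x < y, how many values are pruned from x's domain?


For the constraint x < y, x needs a supporting value in y's domain.
x can be at most 4 (one less than y's maximum).
Valid x values from domain: 4 out of 28.
Pruned = 28 - 4 = 24.

24


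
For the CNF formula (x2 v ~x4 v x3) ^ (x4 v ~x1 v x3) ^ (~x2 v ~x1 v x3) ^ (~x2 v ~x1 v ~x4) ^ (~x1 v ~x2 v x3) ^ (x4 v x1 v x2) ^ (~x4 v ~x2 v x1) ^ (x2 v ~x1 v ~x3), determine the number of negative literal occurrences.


Scan each clause for negated literals.
Clause 1: 1 negative; Clause 2: 1 negative; Clause 3: 2 negative; Clause 4: 3 negative; Clause 5: 2 negative; Clause 6: 0 negative; Clause 7: 2 negative; Clause 8: 2 negative.
Total negative literal occurrences = 13.

13


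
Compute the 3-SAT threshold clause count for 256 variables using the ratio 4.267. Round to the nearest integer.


The 3-SAT phase transition occurs at approximately 4.267 clauses per variable.
m = 4.267 * 256 = 1092.352.
Rounded to nearest integer: 1092.

1092


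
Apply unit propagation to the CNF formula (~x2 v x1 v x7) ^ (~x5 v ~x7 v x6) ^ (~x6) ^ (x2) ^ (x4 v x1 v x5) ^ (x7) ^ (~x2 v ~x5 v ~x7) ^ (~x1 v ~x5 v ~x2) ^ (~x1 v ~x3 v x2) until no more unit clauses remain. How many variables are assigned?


Unit propagation repeatedly assigns the literal in any unit clause, then simplifies.
Assignments in order: x6 = F, x2 = T, x7 = T, x5 = F.
No further unit clauses remain.
Total variables assigned = 4.

4


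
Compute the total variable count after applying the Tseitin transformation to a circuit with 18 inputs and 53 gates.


The Tseitin transformation introduces one auxiliary variable per gate.
Total variables = inputs + gates = 18 + 53 = 71.

71


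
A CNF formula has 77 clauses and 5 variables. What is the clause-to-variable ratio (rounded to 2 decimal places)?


Clause-to-variable ratio = clauses / variables.
77 / 5 = 15.4.

15.4


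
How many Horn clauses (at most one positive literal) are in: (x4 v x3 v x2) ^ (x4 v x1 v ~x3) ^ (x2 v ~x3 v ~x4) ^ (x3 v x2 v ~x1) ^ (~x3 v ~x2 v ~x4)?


A Horn clause has at most one positive literal.
Clause 1: 3 positive lit(s) -> not Horn
Clause 2: 2 positive lit(s) -> not Horn
Clause 3: 1 positive lit(s) -> Horn
Clause 4: 2 positive lit(s) -> not Horn
Clause 5: 0 positive lit(s) -> Horn
Total Horn clauses = 2.

2


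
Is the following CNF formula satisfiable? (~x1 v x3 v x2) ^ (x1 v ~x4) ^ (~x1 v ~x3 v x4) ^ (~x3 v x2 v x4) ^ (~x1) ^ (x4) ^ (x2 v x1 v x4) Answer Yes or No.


Check all 16 possible truth assignments.
Number of satisfying assignments found: 0.
The formula is unsatisfiable.

No
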